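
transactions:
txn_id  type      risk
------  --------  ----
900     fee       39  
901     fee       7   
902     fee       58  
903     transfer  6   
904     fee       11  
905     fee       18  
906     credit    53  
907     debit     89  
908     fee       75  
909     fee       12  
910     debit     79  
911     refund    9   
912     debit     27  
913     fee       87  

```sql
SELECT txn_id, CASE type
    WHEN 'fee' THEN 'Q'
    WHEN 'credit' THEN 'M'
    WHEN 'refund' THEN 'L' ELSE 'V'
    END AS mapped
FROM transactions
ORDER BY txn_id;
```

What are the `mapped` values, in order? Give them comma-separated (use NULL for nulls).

Q, Q, Q, V, Q, Q, M, V, Q, Q, V, L, V, Q

txn_id=900: type='fee' → Q
txn_id=901: type='fee' → Q
txn_id=902: type='fee' → Q
txn_id=903: ELSE → V
txn_id=904: type='fee' → Q
txn_id=905: type='fee' → Q
txn_id=906: type='credit' → M
txn_id=907: ELSE → V
txn_id=908: type='fee' → Q
txn_id=909: type='fee' → Q
txn_id=910: ELSE → V
txn_id=911: type='refund' → L
txn_id=912: ELSE → V
txn_id=913: type='fee' → Q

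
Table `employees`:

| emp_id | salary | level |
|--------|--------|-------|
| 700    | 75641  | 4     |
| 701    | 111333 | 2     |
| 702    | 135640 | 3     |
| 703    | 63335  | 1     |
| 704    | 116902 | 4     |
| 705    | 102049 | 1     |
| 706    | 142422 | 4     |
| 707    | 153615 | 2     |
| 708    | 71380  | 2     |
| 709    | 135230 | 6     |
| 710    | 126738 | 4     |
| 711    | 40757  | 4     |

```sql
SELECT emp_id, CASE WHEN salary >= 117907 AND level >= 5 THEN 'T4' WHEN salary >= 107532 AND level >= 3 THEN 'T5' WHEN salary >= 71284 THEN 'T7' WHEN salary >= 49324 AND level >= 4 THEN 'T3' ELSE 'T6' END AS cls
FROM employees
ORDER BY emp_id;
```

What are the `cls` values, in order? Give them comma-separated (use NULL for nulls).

T7, T7, T5, T6, T5, T7, T5, T7, T7, T4, T5, T6

emp_id=700: salary >= 71284 → T7
emp_id=701: salary >= 71284 → T7
emp_id=702: salary >= 107532 AND level >= 3 → T5
emp_id=703: ELSE → T6
emp_id=704: salary >= 107532 AND level >= 3 → T5
emp_id=705: salary >= 71284 → T7
emp_id=706: salary >= 107532 AND level >= 3 → T5
emp_id=707: salary >= 71284 → T7
emp_id=708: salary >= 71284 → T7
emp_id=709: salary >= 117907 AND level >= 5 → T4
emp_id=710: salary >= 107532 AND level >= 3 → T5
emp_id=711: ELSE → T6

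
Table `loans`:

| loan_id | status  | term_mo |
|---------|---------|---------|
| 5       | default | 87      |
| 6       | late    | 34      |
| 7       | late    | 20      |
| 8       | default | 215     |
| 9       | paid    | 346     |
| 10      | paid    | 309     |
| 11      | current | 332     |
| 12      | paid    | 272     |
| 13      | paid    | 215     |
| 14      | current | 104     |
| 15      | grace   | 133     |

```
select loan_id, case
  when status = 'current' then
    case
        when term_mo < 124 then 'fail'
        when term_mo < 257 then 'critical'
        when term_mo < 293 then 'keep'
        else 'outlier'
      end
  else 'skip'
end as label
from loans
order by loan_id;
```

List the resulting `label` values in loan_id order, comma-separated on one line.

skip, skip, skip, skip, skip, skip, outlier, skip, skip, fail, skip

loan_id=5: status='default' → outer ELSE → skip
loan_id=6: status='late' → outer ELSE → skip
loan_id=7: status='late' → outer ELSE → skip
loan_id=8: status='default' → outer ELSE → skip
loan_id=9: status='paid' → outer ELSE → skip
loan_id=10: status='paid' → outer ELSE → skip
loan_id=11: status='current' → inner[ELSE] → outlier
loan_id=12: status='paid' → outer ELSE → skip
loan_id=13: status='paid' → outer ELSE → skip
loan_id=14: status='current' → inner[term_mo < 124] → fail
loan_id=15: status='grace' → outer ELSE → skip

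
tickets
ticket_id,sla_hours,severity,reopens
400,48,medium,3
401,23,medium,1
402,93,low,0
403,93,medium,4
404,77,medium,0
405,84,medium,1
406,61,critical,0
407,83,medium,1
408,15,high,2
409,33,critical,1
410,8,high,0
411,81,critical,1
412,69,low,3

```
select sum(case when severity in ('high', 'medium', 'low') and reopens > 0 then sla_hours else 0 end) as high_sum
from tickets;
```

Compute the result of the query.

415

ticket_id=400: ✓ → 48
ticket_id=401: ✓ → 23
ticket_id=402: ✗
ticket_id=403: ✓ → 93
ticket_id=404: ✗
ticket_id=405: ✓ → 84
ticket_id=406: ✗
ticket_id=407: ✓ → 83
ticket_id=408: ✓ → 15
ticket_id=409: ✗
ticket_id=410: ✗
ticket_id=411: ✗
ticket_id=412: ✓ → 69
high_sum = 48 + 23 + 93 + 84 + 83 + 15 + 69 = 415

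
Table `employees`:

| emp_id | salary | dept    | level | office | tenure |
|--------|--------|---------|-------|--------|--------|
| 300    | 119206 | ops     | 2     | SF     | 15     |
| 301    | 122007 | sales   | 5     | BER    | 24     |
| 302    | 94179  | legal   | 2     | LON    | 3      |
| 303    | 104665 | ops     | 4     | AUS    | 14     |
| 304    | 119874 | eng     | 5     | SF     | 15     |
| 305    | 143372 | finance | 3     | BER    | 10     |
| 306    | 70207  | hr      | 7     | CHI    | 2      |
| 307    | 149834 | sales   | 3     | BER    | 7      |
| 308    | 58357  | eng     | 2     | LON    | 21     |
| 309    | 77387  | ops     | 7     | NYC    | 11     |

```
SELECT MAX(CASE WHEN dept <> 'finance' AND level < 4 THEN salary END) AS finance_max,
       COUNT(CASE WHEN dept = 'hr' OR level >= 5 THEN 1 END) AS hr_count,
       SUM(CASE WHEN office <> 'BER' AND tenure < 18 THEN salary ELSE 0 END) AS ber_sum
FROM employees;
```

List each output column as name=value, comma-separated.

[finance_max: dept <> 'finance' AND level < 4]
emp_id=300: ✓ → 119206
emp_id=301: ✗
emp_id=302: ✓ → 94179
emp_id=303: ✗
emp_id=304: ✗
emp_id=305: ✗
emp_id=306: ✗
emp_id=307: ✓ → 149834
emp_id=308: ✓ → 58357
emp_id=309: ✗
finance_max = MAX(119206, 94179, 149834, 58357) = 149834
—
[hr_count: dept = 'hr' OR level >= 5]
emp_id=300: ✗
emp_id=301: ✓ → 1
emp_id=302: ✗
emp_id=303: ✗
emp_id=304: ✓ → 1
emp_id=305: ✗
emp_id=306: ✓ → 1
emp_id=307: ✗
emp_id=308: ✗
emp_id=309: ✓ → 1
hr_count = COUNT(1, 1, 1, 1) = 4
—
[ber_sum: office <> 'BER' AND tenure < 18]
emp_id=300: ✓ → 119206
emp_id=301: ✗
emp_id=302: ✓ → 94179
emp_id=303: ✓ → 104665
emp_id=304: ✓ → 119874
emp_id=305: ✗
emp_id=306: ✓ → 70207
emp_id=307: ✗
emp_id=308: ✗
emp_id=309: ✓ → 77387
ber_sum = 119206 + 94179 + 104665 + 119874 + 70207 + 77387 = 585518

finance_max=149834, hr_count=4, ber_sum=585518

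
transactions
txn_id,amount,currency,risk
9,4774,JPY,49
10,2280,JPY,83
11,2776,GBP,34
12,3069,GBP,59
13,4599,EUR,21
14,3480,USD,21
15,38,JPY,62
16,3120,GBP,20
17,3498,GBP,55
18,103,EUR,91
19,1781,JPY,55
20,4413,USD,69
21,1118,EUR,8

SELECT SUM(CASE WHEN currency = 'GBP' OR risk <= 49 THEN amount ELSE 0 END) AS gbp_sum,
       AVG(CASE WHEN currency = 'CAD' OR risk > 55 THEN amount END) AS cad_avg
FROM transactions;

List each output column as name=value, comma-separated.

gbp_sum=26434, cad_avg=1980.6

[gbp_sum: currency = 'GBP' OR risk <= 49]
txn_id=9: ✓ → 4774
txn_id=10: ✗
txn_id=11: ✓ → 2776
txn_id=12: ✓ → 3069
txn_id=13: ✓ → 4599
txn_id=14: ✓ → 3480
txn_id=15: ✗
txn_id=16: ✓ → 3120
txn_id=17: ✓ → 3498
txn_id=18: ✗
txn_id=19: ✗
txn_id=20: ✗
txn_id=21: ✓ → 1118
gbp_sum = 4774 + 2776 + 3069 + 4599 + 3480 + 3120 + 3498 + 1118 = 26434
—
[cad_avg: currency = 'CAD' OR risk > 55]
txn_id=9: ✗
txn_id=10: ✓ → 2280
txn_id=11: ✗
txn_id=12: ✓ → 3069
txn_id=13: ✗
txn_id=14: ✗
txn_id=15: ✓ → 38
txn_id=16: ✗
txn_id=17: ✗
txn_id=18: ✓ → 103
txn_id=19: ✗
txn_id=20: ✓ → 4413
txn_id=21: ✗
cad_avg = (2280 + 3069 + 38 + 103 + 4413) / 5 = 1980.6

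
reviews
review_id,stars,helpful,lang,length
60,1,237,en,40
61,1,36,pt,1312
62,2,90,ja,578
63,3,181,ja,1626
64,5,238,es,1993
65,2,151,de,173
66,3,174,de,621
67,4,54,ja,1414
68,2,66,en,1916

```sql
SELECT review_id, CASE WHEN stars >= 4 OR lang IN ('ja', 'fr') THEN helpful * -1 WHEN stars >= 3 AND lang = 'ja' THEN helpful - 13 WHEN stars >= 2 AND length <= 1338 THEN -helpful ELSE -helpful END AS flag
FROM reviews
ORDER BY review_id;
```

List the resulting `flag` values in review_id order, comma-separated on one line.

review_id=60: ELSE → -237
review_id=61: ELSE → -36
review_id=62: stars >= 4 OR lang IN ('ja', 'fr') → -90
review_id=63: stars >= 4 OR lang IN ('ja', 'fr') → -181
review_id=64: stars >= 4 OR lang IN ('ja', 'fr') → -238
review_id=65: stars >= 2 AND length <= 1338 → -151
review_id=66: stars >= 2 AND length <= 1338 → -174
review_id=67: stars >= 4 OR lang IN ('ja', 'fr') → -54
review_id=68: ELSE → -66

-237, -36, -90, -181, -238, -151, -174, -54, -66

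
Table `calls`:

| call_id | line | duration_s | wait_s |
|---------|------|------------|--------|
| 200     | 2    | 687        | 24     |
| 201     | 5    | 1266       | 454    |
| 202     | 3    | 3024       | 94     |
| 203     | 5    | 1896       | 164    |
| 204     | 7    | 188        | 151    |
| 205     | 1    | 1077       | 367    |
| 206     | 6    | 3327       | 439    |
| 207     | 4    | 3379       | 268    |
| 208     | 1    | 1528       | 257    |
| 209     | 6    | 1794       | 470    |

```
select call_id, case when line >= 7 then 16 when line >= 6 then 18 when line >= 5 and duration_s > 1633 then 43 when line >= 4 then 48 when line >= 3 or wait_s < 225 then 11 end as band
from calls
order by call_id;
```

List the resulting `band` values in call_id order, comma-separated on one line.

call_id=200: line >= 3 or wait_s < 225 → 11
call_id=201: line >= 4 → 48
call_id=202: line >= 3 or wait_s < 225 → 11
call_id=203: line >= 5 and duration_s > 1633 → 43
call_id=204: line >= 7 → 16
call_id=205: (no match → NULL) → NULL
call_id=206: line >= 6 → 18
call_id=207: line >= 4 → 48
call_id=208: (no match → NULL) → NULL
call_id=209: line >= 6 → 18

11, 48, 11, 43, 16, NULL, 18, 48, NULL, 18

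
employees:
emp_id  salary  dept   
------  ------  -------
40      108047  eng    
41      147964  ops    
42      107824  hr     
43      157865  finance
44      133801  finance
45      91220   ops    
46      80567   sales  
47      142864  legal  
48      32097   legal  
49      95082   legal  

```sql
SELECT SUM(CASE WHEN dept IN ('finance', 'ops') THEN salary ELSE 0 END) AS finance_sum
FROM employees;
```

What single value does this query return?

emp_id=40: ✗
emp_id=41: ✓ → 147964
emp_id=42: ✗
emp_id=43: ✓ → 157865
emp_id=44: ✓ → 133801
emp_id=45: ✓ → 91220
emp_id=46: ✗
emp_id=47: ✗
emp_id=48: ✗
emp_id=49: ✗
finance_sum = 147964 + 157865 + 133801 + 91220 = 530850

530850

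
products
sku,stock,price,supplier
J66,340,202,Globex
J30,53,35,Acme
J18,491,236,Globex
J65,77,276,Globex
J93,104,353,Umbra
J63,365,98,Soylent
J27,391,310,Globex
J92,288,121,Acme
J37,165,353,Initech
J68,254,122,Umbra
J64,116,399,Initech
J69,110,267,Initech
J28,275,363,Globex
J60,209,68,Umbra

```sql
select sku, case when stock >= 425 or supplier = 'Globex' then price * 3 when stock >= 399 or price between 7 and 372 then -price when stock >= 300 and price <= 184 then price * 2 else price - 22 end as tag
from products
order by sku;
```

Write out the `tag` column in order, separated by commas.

sku=J18: stock >= 425 or supplier = 'Globex' → 708
sku=J27: stock >= 425 or supplier = 'Globex' → 930
sku=J28: stock >= 425 or supplier = 'Globex' → 1089
sku=J30: stock >= 399 or price between 7 and 372 → -35
sku=J37: stock >= 399 or price between 7 and 372 → -353
sku=J60: stock >= 399 or price between 7 and 372 → -68
sku=J63: stock >= 399 or price between 7 and 372 → -98
sku=J64: ELSE → 377
sku=J65: stock >= 425 or supplier = 'Globex' → 828
sku=J66: stock >= 425 or supplier = 'Globex' → 606
sku=J68: stock >= 399 or price between 7 and 372 → -122
sku=J69: stock >= 399 or price between 7 and 372 → -267
sku=J92: stock >= 399 or price between 7 and 372 → -121
sku=J93: stock >= 399 or price between 7 and 372 → -353

708, 930, 1089, -35, -353, -68, -98, 377, 828, 606, -122, -267, -121, -353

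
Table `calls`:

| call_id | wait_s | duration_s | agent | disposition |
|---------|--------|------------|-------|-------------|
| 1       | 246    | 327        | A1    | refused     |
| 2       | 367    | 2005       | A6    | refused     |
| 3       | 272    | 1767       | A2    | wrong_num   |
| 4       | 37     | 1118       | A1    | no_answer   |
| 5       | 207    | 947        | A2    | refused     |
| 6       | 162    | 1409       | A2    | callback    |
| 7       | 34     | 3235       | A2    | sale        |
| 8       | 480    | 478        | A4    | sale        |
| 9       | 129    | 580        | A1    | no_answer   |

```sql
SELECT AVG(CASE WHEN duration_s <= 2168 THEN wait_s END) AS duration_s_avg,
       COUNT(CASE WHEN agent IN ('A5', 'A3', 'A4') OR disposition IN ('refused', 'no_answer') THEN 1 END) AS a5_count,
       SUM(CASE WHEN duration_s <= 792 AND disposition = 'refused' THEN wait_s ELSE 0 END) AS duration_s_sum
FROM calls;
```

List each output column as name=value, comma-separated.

duration_s_avg=237.5, a5_count=6, duration_s_sum=246

[duration_s_avg: duration_s <= 2168]
call_id=1: ✓ → 246
call_id=2: ✓ → 367
call_id=3: ✓ → 272
call_id=4: ✓ → 37
call_id=5: ✓ → 207
call_id=6: ✓ → 162
call_id=7: ✗
call_id=8: ✓ → 480
call_id=9: ✓ → 129
duration_s_avg = (246 + 367 + 272 + 37 + 207 + 162 + 480 + 129) / 8 = 237.5
—
[a5_count: agent IN ('A5', 'A3', 'A4') OR disposition IN ('refused', 'no_answer')]
call_id=1: ✓ → 1
call_id=2: ✓ → 1
call_id=3: ✗
call_id=4: ✓ → 1
call_id=5: ✓ → 1
call_id=6: ✗
call_id=7: ✗
call_id=8: ✓ → 1
call_id=9: ✓ → 1
a5_count = COUNT(1, 1, 1, 1, 1, 1) = 6
—
[duration_s_sum: duration_s <= 792 AND disposition = 'refused']
call_id=1: ✓ → 246
call_id=2: ✗
call_id=3: ✗
call_id=4: ✗
call_id=5: ✗
call_id=6: ✗
call_id=7: ✗
call_id=8: ✗
call_id=9: ✗
duration_s_sum = 246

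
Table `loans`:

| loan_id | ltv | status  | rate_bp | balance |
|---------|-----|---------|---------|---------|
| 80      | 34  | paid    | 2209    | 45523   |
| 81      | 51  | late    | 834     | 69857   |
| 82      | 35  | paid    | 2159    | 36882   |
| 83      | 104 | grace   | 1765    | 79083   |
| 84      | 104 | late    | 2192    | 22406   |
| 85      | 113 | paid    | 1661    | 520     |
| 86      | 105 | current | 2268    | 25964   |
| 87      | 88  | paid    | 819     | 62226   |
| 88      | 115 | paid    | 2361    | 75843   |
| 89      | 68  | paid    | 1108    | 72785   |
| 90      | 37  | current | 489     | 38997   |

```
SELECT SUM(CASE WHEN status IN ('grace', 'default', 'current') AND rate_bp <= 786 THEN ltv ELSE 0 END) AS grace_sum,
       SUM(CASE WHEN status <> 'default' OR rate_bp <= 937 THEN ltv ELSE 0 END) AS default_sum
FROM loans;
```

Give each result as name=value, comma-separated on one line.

[grace_sum: status IN ('grace', 'default', 'current') AND rate_bp <= 786]
loan_id=80: ✗
loan_id=81: ✗
loan_id=82: ✗
loan_id=83: ✗
loan_id=84: ✗
loan_id=85: ✗
loan_id=86: ✗
loan_id=87: ✗
loan_id=88: ✗
loan_id=89: ✗
loan_id=90: ✓ → 37
grace_sum = 37
—
[default_sum: status <> 'default' OR rate_bp <= 937]
loan_id=80: ✓ → 34
loan_id=81: ✓ → 51
loan_id=82: ✓ → 35
loan_id=83: ✓ → 104
loan_id=84: ✓ → 104
loan_id=85: ✓ → 113
loan_id=86: ✓ → 105
loan_id=87: ✓ → 88
loan_id=88: ✓ → 115
loan_id=89: ✓ → 68
loan_id=90: ✓ → 37
default_sum = 34 + 51 + 35 + 104 + 104 + 113 + 105 + 88 + 115 + 68 + 37 = 854

grace_sum=37, default_sum=854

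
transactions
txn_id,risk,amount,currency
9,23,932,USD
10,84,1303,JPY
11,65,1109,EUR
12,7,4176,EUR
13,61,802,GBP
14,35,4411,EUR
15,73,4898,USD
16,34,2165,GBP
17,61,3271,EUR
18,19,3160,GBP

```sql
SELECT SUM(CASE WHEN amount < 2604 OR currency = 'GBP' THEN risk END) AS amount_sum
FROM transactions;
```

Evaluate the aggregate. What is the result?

286

txn_id=9: ✓ → 23
txn_id=10: ✓ → 84
txn_id=11: ✓ → 65
txn_id=12: ✗
txn_id=13: ✓ → 61
txn_id=14: ✗
txn_id=15: ✗
txn_id=16: ✓ → 34
txn_id=17: ✗
txn_id=18: ✓ → 19
amount_sum = 23 + 84 + 65 + 61 + 34 + 19 = 286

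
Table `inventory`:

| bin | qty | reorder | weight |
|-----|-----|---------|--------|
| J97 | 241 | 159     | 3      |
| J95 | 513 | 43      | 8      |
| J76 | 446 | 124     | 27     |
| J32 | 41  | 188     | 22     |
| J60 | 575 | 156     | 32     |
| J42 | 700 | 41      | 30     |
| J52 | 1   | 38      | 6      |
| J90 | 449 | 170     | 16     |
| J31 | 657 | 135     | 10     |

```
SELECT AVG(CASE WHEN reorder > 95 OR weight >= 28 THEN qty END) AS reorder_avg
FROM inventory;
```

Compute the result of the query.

bin=J97: ✓ → 241
bin=J95: ✗
bin=J76: ✓ → 446
bin=J32: ✓ → 41
bin=J60: ✓ → 575
bin=J42: ✓ → 700
bin=J52: ✗
bin=J90: ✓ → 449
bin=J31: ✓ → 657
reorder_avg = (241 + 446 + 41 + 575 + 700 + 449 + 657) / 7 = 444.1428571429

444.1428571429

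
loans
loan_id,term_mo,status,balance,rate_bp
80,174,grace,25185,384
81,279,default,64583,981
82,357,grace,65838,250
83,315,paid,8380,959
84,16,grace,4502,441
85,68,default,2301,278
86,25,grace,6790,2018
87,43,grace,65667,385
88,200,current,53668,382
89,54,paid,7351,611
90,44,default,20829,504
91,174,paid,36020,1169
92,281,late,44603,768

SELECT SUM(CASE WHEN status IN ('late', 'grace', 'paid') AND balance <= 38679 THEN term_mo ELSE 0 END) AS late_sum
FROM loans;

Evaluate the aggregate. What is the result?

loan_id=80: ✓ → 174
loan_id=81: ✗
loan_id=82: ✗
loan_id=83: ✓ → 315
loan_id=84: ✓ → 16
loan_id=85: ✗
loan_id=86: ✓ → 25
loan_id=87: ✗
loan_id=88: ✗
loan_id=89: ✓ → 54
loan_id=90: ✗
loan_id=91: ✓ → 174
loan_id=92: ✗
late_sum = 174 + 315 + 16 + 25 + 54 + 174 = 758

758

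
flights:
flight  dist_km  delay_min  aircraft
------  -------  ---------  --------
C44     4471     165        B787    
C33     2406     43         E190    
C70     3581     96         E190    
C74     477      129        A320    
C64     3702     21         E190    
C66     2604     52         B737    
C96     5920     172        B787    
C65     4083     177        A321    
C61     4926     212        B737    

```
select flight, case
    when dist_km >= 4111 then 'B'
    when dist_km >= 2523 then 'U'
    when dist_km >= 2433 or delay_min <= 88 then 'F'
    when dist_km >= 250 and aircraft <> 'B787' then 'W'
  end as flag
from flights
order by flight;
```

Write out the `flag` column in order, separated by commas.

F, B, B, U, U, U, U, W, B

flight=C33: dist_km >= 2433 or delay_min <= 88 → F
flight=C44: dist_km >= 4111 → B
flight=C61: dist_km >= 4111 → B
flight=C64: dist_km >= 2523 → U
flight=C65: dist_km >= 2523 → U
flight=C66: dist_km >= 2523 → U
flight=C70: dist_km >= 2523 → U
flight=C74: dist_km >= 250 and aircraft <> 'B787' → W
flight=C96: dist_km >= 4111 → B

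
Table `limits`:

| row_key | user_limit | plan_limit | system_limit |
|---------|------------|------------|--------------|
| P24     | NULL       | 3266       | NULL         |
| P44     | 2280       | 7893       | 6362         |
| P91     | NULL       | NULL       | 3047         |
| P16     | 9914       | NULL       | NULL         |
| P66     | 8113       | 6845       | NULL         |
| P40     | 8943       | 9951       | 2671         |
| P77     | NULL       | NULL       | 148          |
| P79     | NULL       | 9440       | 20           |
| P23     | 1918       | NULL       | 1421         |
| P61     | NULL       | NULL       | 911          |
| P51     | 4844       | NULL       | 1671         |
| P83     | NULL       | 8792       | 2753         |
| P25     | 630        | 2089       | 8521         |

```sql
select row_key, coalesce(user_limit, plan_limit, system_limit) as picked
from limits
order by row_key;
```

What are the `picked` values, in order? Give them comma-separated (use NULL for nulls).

9914, 1918, 3266, 630, 8943, 2280, 4844, 911, 8113, 148, 9440, 8792, 3047

row_key=P16: user_limit=9914 → 9914
row_key=P23: user_limit=1918 → 1918
row_key=P24: user_limit=NULL, plan_limit=3266 → 3266
row_key=P25: user_limit=630 → 630
row_key=P40: user_limit=8943 → 8943
row_key=P44: user_limit=2280 → 2280
row_key=P51: user_limit=4844 → 4844
row_key=P61: user_limit=NULL, plan_limit=NULL, system_limit=911 → 911
row_key=P66: user_limit=8113 → 8113
row_key=P77: user_limit=NULL, plan_limit=NULL, system_limit=148 → 148
row_key=P79: user_limit=NULL, plan_limit=9440 → 9440
row_key=P83: user_limit=NULL, plan_limit=8792 → 8792
row_key=P91: user_limit=NULL, plan_limit=NULL, system_limit=3047 → 3047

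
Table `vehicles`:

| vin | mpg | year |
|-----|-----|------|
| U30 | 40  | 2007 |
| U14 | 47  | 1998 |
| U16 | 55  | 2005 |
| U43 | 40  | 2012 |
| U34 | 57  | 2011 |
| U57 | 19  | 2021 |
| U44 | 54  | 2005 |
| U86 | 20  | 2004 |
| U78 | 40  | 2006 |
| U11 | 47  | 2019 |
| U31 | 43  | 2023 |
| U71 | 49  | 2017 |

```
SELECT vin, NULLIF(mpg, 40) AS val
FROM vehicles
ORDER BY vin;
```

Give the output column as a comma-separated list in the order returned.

vin=U11: mpg=47 vs 40: differ → 47
vin=U14: mpg=47 vs 40: differ → 47
vin=U16: mpg=55 vs 40: differ → 55
vin=U30: mpg=40 vs 40: equal → NULL
vin=U31: mpg=43 vs 40: differ → 43
vin=U34: mpg=57 vs 40: differ → 57
vin=U43: mpg=40 vs 40: equal → NULL
vin=U44: mpg=54 vs 40: differ → 54
vin=U57: mpg=19 vs 40: differ → 19
vin=U71: mpg=49 vs 40: differ → 49
vin=U78: mpg=40 vs 40: equal → NULL
vin=U86: mpg=20 vs 40: differ → 20

47, 47, 55, NULL, 43, 57, NULL, 54, 19, 49, NULL, 20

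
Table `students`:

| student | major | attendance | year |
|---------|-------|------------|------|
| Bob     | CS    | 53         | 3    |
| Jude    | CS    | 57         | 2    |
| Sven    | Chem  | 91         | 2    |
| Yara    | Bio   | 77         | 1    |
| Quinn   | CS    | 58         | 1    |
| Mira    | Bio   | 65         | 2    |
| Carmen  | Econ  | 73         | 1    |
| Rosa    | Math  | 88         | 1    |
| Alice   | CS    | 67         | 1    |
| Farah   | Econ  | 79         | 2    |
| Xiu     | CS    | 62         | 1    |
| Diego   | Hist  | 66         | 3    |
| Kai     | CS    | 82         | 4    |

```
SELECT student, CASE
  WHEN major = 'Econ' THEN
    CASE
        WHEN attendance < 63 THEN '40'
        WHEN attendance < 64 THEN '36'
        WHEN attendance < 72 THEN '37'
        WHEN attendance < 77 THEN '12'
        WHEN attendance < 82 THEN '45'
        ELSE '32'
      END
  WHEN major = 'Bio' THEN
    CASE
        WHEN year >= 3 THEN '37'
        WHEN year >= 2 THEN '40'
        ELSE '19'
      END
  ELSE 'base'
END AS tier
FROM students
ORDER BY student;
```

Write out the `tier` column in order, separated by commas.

student=Alice: major='CS' → outer ELSE → base
student=Bob: major='CS' → outer ELSE → base
student=Carmen: major='Econ' → inner[attendance < 77] → 12
student=Diego: major='Hist' → outer ELSE → base
student=Farah: major='Econ' → inner[attendance < 82] → 45
student=Jude: major='CS' → outer ELSE → base
student=Kai: major='CS' → outer ELSE → base
student=Mira: major='Bio' → inner[year >= 2] → 40
student=Quinn: major='CS' → outer ELSE → base
student=Rosa: major='Math' → outer ELSE → base
student=Sven: major='Chem' → outer ELSE → base
student=Xiu: major='CS' → outer ELSE → base
student=Yara: major='Bio' → inner[ELSE] → 19

base, base, 12, base, 45, base, base, 40, base, base, base, base, 19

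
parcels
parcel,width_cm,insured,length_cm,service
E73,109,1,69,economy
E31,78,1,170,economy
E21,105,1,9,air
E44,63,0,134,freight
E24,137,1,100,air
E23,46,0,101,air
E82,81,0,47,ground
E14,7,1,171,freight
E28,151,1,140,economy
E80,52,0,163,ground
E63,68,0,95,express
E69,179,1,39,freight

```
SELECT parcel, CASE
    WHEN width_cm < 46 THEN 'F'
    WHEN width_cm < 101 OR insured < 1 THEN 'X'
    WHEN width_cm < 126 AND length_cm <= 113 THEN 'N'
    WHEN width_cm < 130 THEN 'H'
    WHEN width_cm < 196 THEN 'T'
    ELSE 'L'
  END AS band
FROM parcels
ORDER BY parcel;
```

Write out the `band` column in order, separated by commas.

parcel=E14: width_cm < 46 → F
parcel=E21: width_cm < 126 AND length_cm <= 113 → N
parcel=E23: width_cm < 101 OR insured < 1 → X
parcel=E24: width_cm < 196 → T
parcel=E28: width_cm < 196 → T
parcel=E31: width_cm < 101 OR insured < 1 → X
parcel=E44: width_cm < 101 OR insured < 1 → X
parcel=E63: width_cm < 101 OR insured < 1 → X
parcel=E69: width_cm < 196 → T
parcel=E73: width_cm < 126 AND length_cm <= 113 → N
parcel=E80: width_cm < 101 OR insured < 1 → X
parcel=E82: width_cm < 101 OR insured < 1 → X

F, N, X, T, T, X, X, X, T, N, X, X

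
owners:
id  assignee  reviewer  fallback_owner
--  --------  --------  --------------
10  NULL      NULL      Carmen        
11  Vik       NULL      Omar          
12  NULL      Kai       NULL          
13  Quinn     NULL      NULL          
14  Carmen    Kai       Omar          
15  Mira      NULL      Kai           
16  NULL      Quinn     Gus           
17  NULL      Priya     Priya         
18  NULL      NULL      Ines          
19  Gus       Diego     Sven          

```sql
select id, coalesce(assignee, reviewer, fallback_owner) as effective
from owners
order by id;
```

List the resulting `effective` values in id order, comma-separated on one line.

Carmen, Vik, Kai, Quinn, Carmen, Mira, Quinn, Priya, Ines, Gus

id=10: assignee=NULL, reviewer=NULL, fallback_owner=Carmen → Carmen
id=11: assignee=Vik → Vik
id=12: assignee=NULL, reviewer=Kai → Kai
id=13: assignee=Quinn → Quinn
id=14: assignee=Carmen → Carmen
id=15: assignee=Mira → Mira
id=16: assignee=NULL, reviewer=Quinn → Quinn
id=17: assignee=NULL, reviewer=Priya → Priya
id=18: assignee=NULL, reviewer=NULL, fallback_owner=Ines → Ines
id=19: assignee=Gus → Gus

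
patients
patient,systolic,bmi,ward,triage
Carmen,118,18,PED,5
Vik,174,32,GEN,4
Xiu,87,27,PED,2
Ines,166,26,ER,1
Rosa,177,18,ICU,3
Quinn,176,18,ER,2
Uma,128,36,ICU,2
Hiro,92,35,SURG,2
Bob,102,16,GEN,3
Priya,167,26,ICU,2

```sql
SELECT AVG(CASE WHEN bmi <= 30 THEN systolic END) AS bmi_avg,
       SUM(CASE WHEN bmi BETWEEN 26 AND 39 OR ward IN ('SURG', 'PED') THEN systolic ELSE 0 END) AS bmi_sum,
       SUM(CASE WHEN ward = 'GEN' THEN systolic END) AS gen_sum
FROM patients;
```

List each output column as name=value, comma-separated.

bmi_avg=141.8571428571, bmi_sum=932, gen_sum=276

[bmi_avg: bmi <= 30]
patient=Carmen: ✓ → 118
patient=Vik: ✗
patient=Xiu: ✓ → 87
patient=Ines: ✓ → 166
patient=Rosa: ✓ → 177
patient=Quinn: ✓ → 176
patient=Uma: ✗
patient=Hiro: ✗
patient=Bob: ✓ → 102
patient=Priya: ✓ → 167
bmi_avg = (118 + 87 + 166 + 177 + 176 + 102 + 167) / 7 = 141.8571428571
—
[bmi_sum: bmi BETWEEN 26 AND 39 OR ward IN ('SURG', 'PED')]
patient=Carmen: ✓ → 118
patient=Vik: ✓ → 174
patient=Xiu: ✓ → 87
patient=Ines: ✓ → 166
patient=Rosa: ✗
patient=Quinn: ✗
patient=Uma: ✓ → 128
patient=Hiro: ✓ → 92
patient=Bob: ✗
patient=Priya: ✓ → 167
bmi_sum = 118 + 174 + 87 + 166 + 128 + 92 + 167 = 932
—
[gen_sum: ward = 'GEN']
patient=Carmen: ✗
patient=Vik: ✓ → 174
patient=Xiu: ✗
patient=Ines: ✗
patient=Rosa: ✗
patient=Quinn: ✗
patient=Uma: ✗
patient=Hiro: ✗
patient=Bob: ✓ → 102
patient=Priya: ✗
gen_sum = 174 + 102 = 276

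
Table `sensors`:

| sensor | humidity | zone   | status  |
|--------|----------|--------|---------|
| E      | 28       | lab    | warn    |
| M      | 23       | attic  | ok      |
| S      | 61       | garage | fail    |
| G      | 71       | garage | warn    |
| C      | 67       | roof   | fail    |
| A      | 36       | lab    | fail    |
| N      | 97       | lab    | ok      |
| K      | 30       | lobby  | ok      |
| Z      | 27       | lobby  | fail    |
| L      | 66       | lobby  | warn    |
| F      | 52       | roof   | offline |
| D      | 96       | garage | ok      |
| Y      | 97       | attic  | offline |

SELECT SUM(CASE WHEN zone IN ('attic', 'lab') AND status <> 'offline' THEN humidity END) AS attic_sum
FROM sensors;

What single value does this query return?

sensor=E: ✓ → 28
sensor=M: ✓ → 23
sensor=S: ✗
sensor=G: ✗
sensor=C: ✗
sensor=A: ✓ → 36
sensor=N: ✓ → 97
sensor=K: ✗
sensor=Z: ✗
sensor=L: ✗
sensor=F: ✗
sensor=D: ✗
sensor=Y: ✗
attic_sum = 28 + 23 + 36 + 97 = 184

184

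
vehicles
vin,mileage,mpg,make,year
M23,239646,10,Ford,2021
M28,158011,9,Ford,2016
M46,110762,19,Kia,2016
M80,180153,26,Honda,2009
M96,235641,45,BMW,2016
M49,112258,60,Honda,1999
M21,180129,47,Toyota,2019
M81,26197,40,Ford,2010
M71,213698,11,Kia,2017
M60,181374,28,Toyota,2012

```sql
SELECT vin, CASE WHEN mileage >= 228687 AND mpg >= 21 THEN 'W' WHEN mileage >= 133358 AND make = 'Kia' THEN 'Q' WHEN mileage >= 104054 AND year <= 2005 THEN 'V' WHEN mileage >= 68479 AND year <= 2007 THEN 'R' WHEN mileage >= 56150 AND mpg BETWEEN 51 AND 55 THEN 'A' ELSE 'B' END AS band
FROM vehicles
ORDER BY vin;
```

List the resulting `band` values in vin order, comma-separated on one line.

vin=M21: ELSE → B
vin=M23: ELSE → B
vin=M28: ELSE → B
vin=M46: ELSE → B
vin=M49: mileage >= 104054 AND year <= 2005 → V
vin=M60: ELSE → B
vin=M71: mileage >= 133358 AND make = 'Kia' → Q
vin=M80: ELSE → B
vin=M81: ELSE → B
vin=M96: mileage >= 228687 AND mpg >= 21 → W

B, B, B, B, V, B, Q, B, B, W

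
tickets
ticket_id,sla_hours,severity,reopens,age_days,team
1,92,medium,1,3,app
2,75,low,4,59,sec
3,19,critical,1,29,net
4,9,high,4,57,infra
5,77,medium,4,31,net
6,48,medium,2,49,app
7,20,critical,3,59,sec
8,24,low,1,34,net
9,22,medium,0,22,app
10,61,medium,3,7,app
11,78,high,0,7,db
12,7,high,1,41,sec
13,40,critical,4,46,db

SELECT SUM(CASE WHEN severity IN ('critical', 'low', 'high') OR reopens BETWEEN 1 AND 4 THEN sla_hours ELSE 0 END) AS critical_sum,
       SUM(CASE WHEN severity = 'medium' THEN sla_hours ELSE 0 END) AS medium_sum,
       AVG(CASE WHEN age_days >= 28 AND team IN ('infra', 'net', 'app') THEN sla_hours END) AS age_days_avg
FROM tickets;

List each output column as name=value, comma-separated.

critical_sum=550, medium_sum=300, age_days_avg=35.4

[critical_sum: severity IN ('critical', 'low', 'high') OR reopens BETWEEN 1 AND 4]
ticket_id=1: ✓ → 92
ticket_id=2: ✓ → 75
ticket_id=3: ✓ → 19
ticket_id=4: ✓ → 9
ticket_id=5: ✓ → 77
ticket_id=6: ✓ → 48
ticket_id=7: ✓ → 20
ticket_id=8: ✓ → 24
ticket_id=9: ✗
ticket_id=10: ✓ → 61
ticket_id=11: ✓ → 78
ticket_id=12: ✓ → 7
ticket_id=13: ✓ → 40
critical_sum = 92 + 75 + 19 + 9 + 77 + 48 + 20 + 24 + 61 + 78 + 7 + 40 = 550
—
[medium_sum: severity = 'medium']
ticket_id=1: ✓ → 92
ticket_id=2: ✗
ticket_id=3: ✗
ticket_id=4: ✗
ticket_id=5: ✓ → 77
ticket_id=6: ✓ → 48
ticket_id=7: ✗
ticket_id=8: ✗
ticket_id=9: ✓ → 22
ticket_id=10: ✓ → 61
ticket_id=11: ✗
ticket_id=12: ✗
ticket_id=13: ✗
medium_sum = 92 + 77 + 48 + 22 + 61 = 300
—
[age_days_avg: age_days >= 28 AND team IN ('infra', 'net', 'app')]
ticket_id=1: ✗
ticket_id=2: ✗
ticket_id=3: ✓ → 19
ticket_id=4: ✓ → 9
ticket_id=5: ✓ → 77
ticket_id=6: ✓ → 48
ticket_id=7: ✗
ticket_id=8: ✓ → 24
ticket_id=9: ✗
ticket_id=10: ✗
ticket_id=11: ✗
ticket_id=12: ✗
ticket_id=13: ✗
age_days_avg = (19 + 9 + 77 + 48 + 24) / 5 = 35.4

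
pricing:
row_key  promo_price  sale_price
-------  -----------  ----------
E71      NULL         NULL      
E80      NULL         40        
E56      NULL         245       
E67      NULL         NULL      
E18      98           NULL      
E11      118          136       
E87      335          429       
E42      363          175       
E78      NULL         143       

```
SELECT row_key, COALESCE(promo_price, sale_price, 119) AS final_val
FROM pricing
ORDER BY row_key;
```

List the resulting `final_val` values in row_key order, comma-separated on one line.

row_key=E11: promo_price=118 → 118
row_key=E18: promo_price=98 → 98
row_key=E42: promo_price=363 → 363
row_key=E56: promo_price=NULL, sale_price=245 → 245
row_key=E67: promo_price=NULL, sale_price=NULL, → literal 119 → 119
row_key=E71: promo_price=NULL, sale_price=NULL, → literal 119 → 119
row_key=E78: promo_price=NULL, sale_price=143 → 143
row_key=E80: promo_price=NULL, sale_price=40 → 40
row_key=E87: promo_price=335 → 335

118, 98, 363, 245, 119, 119, 143, 40, 335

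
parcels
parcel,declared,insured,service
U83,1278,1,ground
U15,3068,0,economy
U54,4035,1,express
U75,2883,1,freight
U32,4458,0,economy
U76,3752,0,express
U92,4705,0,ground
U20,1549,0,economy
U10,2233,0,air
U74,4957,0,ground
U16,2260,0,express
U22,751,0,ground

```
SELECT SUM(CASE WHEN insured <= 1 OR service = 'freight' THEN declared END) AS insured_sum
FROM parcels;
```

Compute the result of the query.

35929

parcel=U83: ✓ → 1278
parcel=U15: ✓ → 3068
parcel=U54: ✓ → 4035
parcel=U75: ✓ → 2883
parcel=U32: ✓ → 4458
parcel=U76: ✓ → 3752
parcel=U92: ✓ → 4705
parcel=U20: ✓ → 1549
parcel=U10: ✓ → 2233
parcel=U74: ✓ → 4957
parcel=U16: ✓ → 2260
parcel=U22: ✓ → 751
insured_sum = 1278 + 3068 + 4035 + 2883 + 4458 + 3752 + 4705 + 1549 + 2233 + 4957 + 2260 + 751 = 35929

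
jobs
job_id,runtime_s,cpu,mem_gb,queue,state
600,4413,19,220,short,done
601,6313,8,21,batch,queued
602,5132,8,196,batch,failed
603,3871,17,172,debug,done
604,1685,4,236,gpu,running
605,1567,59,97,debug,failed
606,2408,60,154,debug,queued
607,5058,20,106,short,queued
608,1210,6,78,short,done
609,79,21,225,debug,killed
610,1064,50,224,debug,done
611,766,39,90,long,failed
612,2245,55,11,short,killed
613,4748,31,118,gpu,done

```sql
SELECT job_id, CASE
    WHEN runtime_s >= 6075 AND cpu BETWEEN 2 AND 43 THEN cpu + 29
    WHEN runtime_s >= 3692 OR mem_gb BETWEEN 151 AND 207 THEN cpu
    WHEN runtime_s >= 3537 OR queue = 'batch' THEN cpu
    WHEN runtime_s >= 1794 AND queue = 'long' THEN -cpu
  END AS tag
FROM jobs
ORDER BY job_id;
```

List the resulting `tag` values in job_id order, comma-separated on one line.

19, 37, 8, 17, NULL, NULL, 60, 20, NULL, NULL, NULL, NULL, NULL, 31

job_id=600: runtime_s >= 3692 OR mem_gb BETWEEN 151 AND 207 → 19
job_id=601: runtime_s >= 6075 AND cpu BETWEEN 2 AND 43 → 37
job_id=602: runtime_s >= 3692 OR mem_gb BETWEEN 151 AND 207 → 8
job_id=603: runtime_s >= 3692 OR mem_gb BETWEEN 151 AND 207 → 17
job_id=604: (no match → NULL) → NULL
job_id=605: (no match → NULL) → NULL
job_id=606: runtime_s >= 3692 OR mem_gb BETWEEN 151 AND 207 → 60
job_id=607: runtime_s >= 3692 OR mem_gb BETWEEN 151 AND 207 → 20
job_id=608: (no match → NULL) → NULL
job_id=609: (no match → NULL) → NULL
job_id=610: (no match → NULL) → NULL
job_id=611: (no match → NULL) → NULL
job_id=612: (no match → NULL) → NULL
job_id=613: runtime_s >= 3692 OR mem_gb BETWEEN 151 AND 207 → 31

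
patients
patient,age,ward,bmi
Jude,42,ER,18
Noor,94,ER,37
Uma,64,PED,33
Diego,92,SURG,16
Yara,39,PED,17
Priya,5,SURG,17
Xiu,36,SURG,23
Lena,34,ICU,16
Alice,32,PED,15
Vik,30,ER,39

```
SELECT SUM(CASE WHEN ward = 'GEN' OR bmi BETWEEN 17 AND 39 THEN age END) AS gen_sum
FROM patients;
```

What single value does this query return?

patient=Jude: ✓ → 42
patient=Noor: ✓ → 94
patient=Uma: ✓ → 64
patient=Diego: ✗
patient=Yara: ✓ → 39
patient=Priya: ✓ → 5
patient=Xiu: ✓ → 36
patient=Lena: ✗
patient=Alice: ✗
patient=Vik: ✓ → 30
gen_sum = 42 + 94 + 64 + 39 + 5 + 36 + 30 = 310

310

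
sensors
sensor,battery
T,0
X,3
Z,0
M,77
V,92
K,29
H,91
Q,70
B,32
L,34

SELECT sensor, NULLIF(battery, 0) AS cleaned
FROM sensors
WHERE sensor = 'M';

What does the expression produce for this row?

77

sensor = M: battery=77.
battery=77 vs 0: differ → 77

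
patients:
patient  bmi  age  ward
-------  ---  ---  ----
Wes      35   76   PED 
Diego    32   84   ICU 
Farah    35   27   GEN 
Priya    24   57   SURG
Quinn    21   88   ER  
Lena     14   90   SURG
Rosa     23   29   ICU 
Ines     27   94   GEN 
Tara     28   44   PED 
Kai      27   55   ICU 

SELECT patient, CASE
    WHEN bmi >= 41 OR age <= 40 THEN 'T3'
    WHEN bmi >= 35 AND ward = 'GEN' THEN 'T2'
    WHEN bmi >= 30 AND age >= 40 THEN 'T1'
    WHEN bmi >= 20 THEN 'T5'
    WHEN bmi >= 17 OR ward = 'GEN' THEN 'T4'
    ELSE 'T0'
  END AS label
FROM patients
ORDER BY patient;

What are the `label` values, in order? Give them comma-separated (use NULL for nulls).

T1, T3, T5, T5, T0, T5, T5, T3, T5, T1

patient=Diego: bmi >= 30 AND age >= 40 → T1
patient=Farah: bmi >= 41 OR age <= 40 → T3
patient=Ines: bmi >= 20 → T5
patient=Kai: bmi >= 20 → T5
patient=Lena: ELSE → T0
patient=Priya: bmi >= 20 → T5
patient=Quinn: bmi >= 20 → T5
patient=Rosa: bmi >= 41 OR age <= 40 → T3
patient=Tara: bmi >= 20 → T5
patient=Wes: bmi >= 30 AND age >= 40 → T1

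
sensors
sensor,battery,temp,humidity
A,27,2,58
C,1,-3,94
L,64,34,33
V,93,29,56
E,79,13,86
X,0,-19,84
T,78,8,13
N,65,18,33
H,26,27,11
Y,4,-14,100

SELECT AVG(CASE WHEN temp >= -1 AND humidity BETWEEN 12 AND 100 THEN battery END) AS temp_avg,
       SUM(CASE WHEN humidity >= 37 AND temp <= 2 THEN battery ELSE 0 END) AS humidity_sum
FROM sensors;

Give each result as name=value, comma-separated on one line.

temp_avg=67.6666666667, humidity_sum=32

[temp_avg: temp >= -1 AND humidity BETWEEN 12 AND 100]
sensor=A: ✓ → 27
sensor=C: ✗
sensor=L: ✓ → 64
sensor=V: ✓ → 93
sensor=E: ✓ → 79
sensor=X: ✗
sensor=T: ✓ → 78
sensor=N: ✓ → 65
sensor=H: ✗
sensor=Y: ✗
temp_avg = (27 + 64 + 93 + 79 + 78 + 65) / 6 = 67.6666666667
—
[humidity_sum: humidity >= 37 AND temp <= 2]
sensor=A: ✓ → 27
sensor=C: ✓ → 1
sensor=L: ✗
sensor=V: ✗
sensor=E: ✗
sensor=X: ✓ → 0
sensor=T: ✗
sensor=N: ✗
sensor=H: ✗
sensor=Y: ✓ → 4
humidity_sum = 27 + 1 + 4 = 32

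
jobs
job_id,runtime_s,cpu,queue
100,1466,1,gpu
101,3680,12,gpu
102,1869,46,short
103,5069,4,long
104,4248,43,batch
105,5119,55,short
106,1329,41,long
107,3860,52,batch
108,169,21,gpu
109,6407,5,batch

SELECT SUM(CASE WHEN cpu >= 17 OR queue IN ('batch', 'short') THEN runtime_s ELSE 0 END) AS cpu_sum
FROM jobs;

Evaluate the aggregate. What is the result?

23001

job_id=100: ✗
job_id=101: ✗
job_id=102: ✓ → 1869
job_id=103: ✗
job_id=104: ✓ → 4248
job_id=105: ✓ → 5119
job_id=106: ✓ → 1329
job_id=107: ✓ → 3860
job_id=108: ✓ → 169
job_id=109: ✓ → 6407
cpu_sum = 1869 + 4248 + 5119 + 1329 + 3860 + 169 + 6407 = 23001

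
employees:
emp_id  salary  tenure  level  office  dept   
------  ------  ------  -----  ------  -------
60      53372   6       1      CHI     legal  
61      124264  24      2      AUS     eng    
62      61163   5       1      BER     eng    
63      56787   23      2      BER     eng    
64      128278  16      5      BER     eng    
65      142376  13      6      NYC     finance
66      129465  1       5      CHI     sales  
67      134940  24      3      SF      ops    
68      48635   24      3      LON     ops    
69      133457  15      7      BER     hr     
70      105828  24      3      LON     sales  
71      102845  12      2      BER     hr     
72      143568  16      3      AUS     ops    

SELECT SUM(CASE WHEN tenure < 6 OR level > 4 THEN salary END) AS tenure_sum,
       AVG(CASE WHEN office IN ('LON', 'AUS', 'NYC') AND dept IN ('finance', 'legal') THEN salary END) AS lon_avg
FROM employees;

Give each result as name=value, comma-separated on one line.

tenure_sum=594739, lon_avg=142376

[tenure_sum: tenure < 6 OR level > 4]
emp_id=60: ✗
emp_id=61: ✗
emp_id=62: ✓ → 61163
emp_id=63: ✗
emp_id=64: ✓ → 128278
emp_id=65: ✓ → 142376
emp_id=66: ✓ → 129465
emp_id=67: ✗
emp_id=68: ✗
emp_id=69: ✓ → 133457
emp_id=70: ✗
emp_id=71: ✗
emp_id=72: ✗
tenure_sum = 61163 + 128278 + 142376 + 129465 + 133457 = 594739
—
[lon_avg: office IN ('LON', 'AUS', 'NYC') AND dept IN ('finance', 'legal')]
emp_id=60: ✗
emp_id=61: ✗
emp_id=62: ✗
emp_id=63: ✗
emp_id=64: ✗
emp_id=65: ✓ → 142376
emp_id=66: ✗
emp_id=67: ✗
emp_id=68: ✗
emp_id=69: ✗
emp_id=70: ✗
emp_id=71: ✗
emp_id=72: ✗
lon_avg = 142376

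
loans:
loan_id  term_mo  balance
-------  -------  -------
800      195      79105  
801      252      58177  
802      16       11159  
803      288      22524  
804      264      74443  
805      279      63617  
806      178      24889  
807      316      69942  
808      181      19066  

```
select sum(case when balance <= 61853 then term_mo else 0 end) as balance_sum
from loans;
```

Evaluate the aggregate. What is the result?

loan_id=800: ✗
loan_id=801: ✓ → 252
loan_id=802: ✓ → 16
loan_id=803: ✓ → 288
loan_id=804: ✗
loan_id=805: ✗
loan_id=806: ✓ → 178
loan_id=807: ✗
loan_id=808: ✓ → 181
balance_sum = 252 + 16 + 288 + 178 + 181 = 915

915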